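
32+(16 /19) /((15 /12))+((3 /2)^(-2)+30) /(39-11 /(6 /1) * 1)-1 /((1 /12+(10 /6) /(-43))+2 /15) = 90341336 /3241305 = 27.87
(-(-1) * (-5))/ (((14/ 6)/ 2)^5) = -38880/ 16807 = -2.31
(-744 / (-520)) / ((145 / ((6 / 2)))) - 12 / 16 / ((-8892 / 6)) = 43133 / 1432600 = 0.03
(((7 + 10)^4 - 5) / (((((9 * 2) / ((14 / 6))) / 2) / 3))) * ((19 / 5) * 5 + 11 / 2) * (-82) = -1174485508 / 9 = -130498389.78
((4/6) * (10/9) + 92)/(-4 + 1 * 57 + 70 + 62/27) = 0.74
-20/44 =-5/11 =-0.45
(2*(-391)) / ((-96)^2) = -391 / 4608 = -0.08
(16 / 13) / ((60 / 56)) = 224 / 195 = 1.15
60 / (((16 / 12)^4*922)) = 1215 / 59008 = 0.02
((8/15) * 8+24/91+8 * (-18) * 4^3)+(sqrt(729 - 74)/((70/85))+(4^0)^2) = -12572291/1365+17 * sqrt(655)/14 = -9179.39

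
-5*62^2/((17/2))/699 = -38440/11883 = -3.23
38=38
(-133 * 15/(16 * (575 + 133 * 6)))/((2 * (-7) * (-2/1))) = -285/87872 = -0.00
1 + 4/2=3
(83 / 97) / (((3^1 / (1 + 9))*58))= 0.05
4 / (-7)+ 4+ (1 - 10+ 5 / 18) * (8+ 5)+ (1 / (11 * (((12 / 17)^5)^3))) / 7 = -127587972674869929487 / 1186340661243150336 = -107.55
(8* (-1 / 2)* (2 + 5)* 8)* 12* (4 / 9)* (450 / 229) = -537600 / 229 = -2347.60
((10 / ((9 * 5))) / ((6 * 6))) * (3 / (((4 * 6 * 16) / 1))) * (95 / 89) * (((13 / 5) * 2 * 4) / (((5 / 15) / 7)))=1729 / 76896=0.02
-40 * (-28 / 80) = 14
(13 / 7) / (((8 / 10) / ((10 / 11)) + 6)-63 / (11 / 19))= -3575 / 196231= -0.02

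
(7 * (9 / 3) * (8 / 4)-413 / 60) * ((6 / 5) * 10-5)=14749 / 60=245.82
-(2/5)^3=-8/125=-0.06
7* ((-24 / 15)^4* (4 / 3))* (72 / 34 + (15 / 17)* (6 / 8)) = 1806336 / 10625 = 170.01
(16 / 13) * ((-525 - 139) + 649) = -240 / 13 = -18.46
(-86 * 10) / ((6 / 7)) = -3010 / 3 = -1003.33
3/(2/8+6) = 12/25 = 0.48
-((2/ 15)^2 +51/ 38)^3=-2.51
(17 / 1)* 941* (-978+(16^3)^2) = 268369479286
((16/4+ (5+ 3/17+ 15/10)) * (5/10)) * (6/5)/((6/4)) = 363/85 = 4.27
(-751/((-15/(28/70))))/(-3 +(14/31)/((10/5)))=-23281/3225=-7.22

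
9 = 9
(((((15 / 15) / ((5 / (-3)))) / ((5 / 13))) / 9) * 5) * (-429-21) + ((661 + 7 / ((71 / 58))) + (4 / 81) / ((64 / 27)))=3601367 / 3408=1056.74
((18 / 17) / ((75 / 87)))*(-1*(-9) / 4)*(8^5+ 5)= 76983777 / 850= 90569.15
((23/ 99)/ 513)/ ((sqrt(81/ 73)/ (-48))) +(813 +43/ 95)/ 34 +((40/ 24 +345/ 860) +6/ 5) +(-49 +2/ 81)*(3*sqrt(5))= -3967*sqrt(5)/ 27-368*sqrt(73)/ 152361 +22660937/ 833340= -301.36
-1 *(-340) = 340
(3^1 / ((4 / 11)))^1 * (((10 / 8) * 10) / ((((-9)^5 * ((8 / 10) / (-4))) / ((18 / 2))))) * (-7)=-9625 / 17496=-0.55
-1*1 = -1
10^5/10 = 10000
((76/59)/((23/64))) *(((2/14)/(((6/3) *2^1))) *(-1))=-1216/9499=-0.13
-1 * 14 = -14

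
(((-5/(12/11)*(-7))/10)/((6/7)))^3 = 52.44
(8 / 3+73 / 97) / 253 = 995 / 73623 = 0.01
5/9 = 0.56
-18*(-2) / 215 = 0.17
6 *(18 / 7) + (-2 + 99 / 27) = 359 / 21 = 17.10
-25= -25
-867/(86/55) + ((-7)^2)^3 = 10070129/86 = 117094.52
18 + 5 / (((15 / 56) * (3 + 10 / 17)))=4246 / 183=23.20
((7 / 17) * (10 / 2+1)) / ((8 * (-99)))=-7 / 2244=-0.00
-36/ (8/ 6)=-27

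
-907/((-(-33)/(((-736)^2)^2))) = -266145142669312/33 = -8065004323312.48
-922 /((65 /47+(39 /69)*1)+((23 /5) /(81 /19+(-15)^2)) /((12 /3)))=-86830935840 /183947117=-472.04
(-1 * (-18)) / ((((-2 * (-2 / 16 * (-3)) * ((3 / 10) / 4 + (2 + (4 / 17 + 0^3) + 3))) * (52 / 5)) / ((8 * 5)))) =-816000 / 46943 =-17.38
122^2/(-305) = -244/5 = -48.80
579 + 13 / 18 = 10435 / 18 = 579.72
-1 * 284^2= -80656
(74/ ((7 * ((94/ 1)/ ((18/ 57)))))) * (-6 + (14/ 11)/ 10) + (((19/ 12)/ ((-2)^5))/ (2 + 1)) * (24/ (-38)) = -344209/ 1737120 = -0.20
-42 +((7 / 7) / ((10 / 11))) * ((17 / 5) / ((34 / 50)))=-36.50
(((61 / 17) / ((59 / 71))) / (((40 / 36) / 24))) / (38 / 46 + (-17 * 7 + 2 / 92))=-21516408 / 27256525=-0.79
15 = 15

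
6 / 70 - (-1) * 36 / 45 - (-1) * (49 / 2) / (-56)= 251 / 560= 0.45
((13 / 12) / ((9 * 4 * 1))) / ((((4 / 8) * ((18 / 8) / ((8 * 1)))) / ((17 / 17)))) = 52 / 243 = 0.21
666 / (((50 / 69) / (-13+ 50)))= 850149 / 25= 34005.96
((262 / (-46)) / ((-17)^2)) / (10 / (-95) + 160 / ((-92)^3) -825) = 2633362 / 110248937557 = 0.00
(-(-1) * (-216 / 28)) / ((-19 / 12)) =4.87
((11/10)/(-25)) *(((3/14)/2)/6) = -0.00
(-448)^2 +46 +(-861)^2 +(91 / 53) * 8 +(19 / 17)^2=14429931032 / 15317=942085.98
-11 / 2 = -5.50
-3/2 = -1.50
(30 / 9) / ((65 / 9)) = 6 / 13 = 0.46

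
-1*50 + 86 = 36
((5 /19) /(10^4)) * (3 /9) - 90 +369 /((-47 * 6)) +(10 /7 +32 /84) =-3356748671 /37506000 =-89.50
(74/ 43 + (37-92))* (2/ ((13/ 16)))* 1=-73312/ 559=-131.15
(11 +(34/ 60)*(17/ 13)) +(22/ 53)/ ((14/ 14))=251267/ 20670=12.16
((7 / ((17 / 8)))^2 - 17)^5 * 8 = -141751324650661256 / 2015993900449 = -70313.37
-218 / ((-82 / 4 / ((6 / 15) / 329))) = 872 / 67445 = 0.01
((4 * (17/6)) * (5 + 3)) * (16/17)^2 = 4096/51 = 80.31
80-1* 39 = 41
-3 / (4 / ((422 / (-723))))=211 / 482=0.44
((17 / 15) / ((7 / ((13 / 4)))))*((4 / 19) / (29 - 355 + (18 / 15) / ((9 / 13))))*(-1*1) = 221 / 646912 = 0.00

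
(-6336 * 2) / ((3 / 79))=-333696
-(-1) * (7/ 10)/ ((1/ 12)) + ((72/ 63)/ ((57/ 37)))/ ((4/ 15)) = 7436/ 665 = 11.18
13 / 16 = 0.81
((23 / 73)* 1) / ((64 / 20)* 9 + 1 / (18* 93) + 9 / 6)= 96255 / 9256984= 0.01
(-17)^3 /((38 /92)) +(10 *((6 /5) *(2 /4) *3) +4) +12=-225352 /19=-11860.63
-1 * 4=-4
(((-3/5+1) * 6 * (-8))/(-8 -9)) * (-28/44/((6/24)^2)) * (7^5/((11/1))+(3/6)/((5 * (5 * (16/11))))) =-4517762256/257125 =-17570.30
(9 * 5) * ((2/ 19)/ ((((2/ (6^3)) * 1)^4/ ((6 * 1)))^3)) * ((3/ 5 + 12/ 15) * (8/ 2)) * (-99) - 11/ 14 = -379955367233970433377458448236753/ 266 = -1428403636217933960065633000000.00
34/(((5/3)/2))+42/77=2274/55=41.35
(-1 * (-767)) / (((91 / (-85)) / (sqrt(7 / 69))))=-5015 * sqrt(483) / 483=-228.19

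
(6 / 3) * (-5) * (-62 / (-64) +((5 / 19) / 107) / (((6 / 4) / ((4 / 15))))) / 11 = -2837315 / 3220272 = -0.88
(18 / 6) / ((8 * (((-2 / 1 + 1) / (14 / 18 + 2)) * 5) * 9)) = -5 / 216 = -0.02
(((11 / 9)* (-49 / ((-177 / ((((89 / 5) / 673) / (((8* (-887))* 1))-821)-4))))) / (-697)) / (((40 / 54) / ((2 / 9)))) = 10617967484971 / 88374297502800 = 0.12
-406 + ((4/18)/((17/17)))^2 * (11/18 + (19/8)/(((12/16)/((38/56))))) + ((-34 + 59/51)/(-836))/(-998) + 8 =-28796895926611/72378788328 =-397.86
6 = 6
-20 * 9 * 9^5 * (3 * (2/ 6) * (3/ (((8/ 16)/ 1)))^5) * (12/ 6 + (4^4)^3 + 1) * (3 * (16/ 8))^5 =-10782451906810826158080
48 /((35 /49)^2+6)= 2352 /319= 7.37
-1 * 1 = -1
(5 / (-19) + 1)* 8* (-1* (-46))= 271.16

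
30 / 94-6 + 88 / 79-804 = -3002209 / 3713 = -808.57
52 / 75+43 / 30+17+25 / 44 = 64993 / 3300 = 19.69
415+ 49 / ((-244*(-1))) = 101309 / 244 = 415.20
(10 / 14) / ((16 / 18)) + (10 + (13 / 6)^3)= 15857 / 756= 20.97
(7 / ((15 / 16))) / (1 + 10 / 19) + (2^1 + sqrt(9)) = 4303 / 435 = 9.89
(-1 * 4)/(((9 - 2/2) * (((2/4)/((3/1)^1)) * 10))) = -3/10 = -0.30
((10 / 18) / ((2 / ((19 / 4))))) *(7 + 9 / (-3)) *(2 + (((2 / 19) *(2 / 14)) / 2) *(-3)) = 1315 / 126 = 10.44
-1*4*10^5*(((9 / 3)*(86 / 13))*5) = -39692307.69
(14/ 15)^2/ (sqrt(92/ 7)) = 98 * sqrt(161)/ 5175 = 0.24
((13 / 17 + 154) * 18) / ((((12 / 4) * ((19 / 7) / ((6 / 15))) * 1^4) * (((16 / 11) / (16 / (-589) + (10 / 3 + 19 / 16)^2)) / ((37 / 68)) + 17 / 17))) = 2491447199729796 / 20590910247605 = 121.00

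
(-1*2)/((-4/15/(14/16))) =105/16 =6.56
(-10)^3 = -1000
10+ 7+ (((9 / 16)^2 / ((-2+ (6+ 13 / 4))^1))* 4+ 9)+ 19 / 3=45251 / 1392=32.51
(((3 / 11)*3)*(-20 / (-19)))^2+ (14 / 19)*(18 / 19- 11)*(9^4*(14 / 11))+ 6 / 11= -2701737330 / 43681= -61851.54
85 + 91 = 176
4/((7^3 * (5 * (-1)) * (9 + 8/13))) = -0.00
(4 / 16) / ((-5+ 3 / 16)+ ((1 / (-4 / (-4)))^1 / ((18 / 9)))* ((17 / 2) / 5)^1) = -20 / 317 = -0.06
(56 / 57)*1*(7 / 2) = 196 / 57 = 3.44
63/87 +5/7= 292/203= 1.44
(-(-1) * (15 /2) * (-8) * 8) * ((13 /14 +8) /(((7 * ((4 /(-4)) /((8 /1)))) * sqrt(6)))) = 40000 * sqrt(6) /49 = 1999.58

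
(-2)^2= 4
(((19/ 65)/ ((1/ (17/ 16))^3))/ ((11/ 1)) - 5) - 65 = -204911453/ 2928640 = -69.97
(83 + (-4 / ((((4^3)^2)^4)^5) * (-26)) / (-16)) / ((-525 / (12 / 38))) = -293296612753211798710827385123324473627362326881352747048186629414574882803 / 5874766490388127895864464189970204065126383957111433035754340619297960755200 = -0.05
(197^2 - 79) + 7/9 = 348577/9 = 38730.78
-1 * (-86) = 86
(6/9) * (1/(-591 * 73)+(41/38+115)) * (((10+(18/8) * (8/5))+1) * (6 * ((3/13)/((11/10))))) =761214940/535249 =1422.17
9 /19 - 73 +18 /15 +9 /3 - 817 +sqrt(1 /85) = -84106 /95 +sqrt(85) /85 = -885.22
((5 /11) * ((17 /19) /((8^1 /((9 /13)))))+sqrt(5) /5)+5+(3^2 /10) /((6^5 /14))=sqrt(5) /5+59119319 /11737440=5.48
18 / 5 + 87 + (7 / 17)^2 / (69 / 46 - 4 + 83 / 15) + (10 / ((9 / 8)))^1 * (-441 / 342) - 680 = -600.81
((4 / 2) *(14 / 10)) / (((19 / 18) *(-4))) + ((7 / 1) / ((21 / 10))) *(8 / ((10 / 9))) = 2217 / 95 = 23.34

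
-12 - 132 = -144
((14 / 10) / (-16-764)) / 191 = -7 / 744900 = -0.00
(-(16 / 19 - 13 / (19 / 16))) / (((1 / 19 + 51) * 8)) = 12 / 485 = 0.02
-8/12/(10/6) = -2/5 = -0.40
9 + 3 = 12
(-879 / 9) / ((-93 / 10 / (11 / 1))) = 32230 / 279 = 115.52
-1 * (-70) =70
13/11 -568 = -6235/11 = -566.82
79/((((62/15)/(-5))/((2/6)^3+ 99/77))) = -246875/1953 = -126.41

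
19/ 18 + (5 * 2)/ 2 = 6.06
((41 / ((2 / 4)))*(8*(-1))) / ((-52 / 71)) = 11644 / 13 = 895.69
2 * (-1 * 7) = -14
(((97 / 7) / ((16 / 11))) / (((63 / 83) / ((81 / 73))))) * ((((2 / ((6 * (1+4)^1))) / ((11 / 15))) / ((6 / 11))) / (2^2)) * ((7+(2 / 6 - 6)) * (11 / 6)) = 974171 / 686784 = 1.42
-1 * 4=-4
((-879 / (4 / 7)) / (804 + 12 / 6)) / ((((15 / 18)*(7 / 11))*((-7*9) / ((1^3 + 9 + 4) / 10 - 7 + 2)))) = -29007 / 141050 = -0.21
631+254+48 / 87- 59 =23970 / 29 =826.55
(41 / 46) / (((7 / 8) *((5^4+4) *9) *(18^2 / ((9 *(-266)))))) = -1558 / 1171827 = -0.00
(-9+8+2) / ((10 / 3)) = 3 / 10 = 0.30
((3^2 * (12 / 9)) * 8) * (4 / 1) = 384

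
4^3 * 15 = 960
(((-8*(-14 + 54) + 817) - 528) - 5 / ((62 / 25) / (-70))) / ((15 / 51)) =58038 / 155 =374.44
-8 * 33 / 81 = -88 / 27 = -3.26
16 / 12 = 4 / 3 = 1.33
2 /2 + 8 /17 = 25 /17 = 1.47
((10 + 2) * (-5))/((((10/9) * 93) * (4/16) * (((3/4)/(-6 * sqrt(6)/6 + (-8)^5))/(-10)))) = -31457280/31 -960 * sqrt(6)/31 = -1014826.82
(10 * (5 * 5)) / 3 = 250 / 3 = 83.33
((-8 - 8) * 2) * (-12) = 384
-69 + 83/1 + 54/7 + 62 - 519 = -435.29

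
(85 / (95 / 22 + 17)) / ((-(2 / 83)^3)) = -534620845 / 1876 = -284979.13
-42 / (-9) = 14 / 3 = 4.67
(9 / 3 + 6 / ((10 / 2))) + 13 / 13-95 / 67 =1267 / 335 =3.78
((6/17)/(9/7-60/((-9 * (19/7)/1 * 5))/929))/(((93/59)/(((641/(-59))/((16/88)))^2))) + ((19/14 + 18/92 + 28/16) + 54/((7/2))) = 555709388830479/867895550956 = 640.30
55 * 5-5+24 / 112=3783 / 14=270.21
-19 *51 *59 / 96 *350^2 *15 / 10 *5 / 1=-8754309375 / 16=-547144335.94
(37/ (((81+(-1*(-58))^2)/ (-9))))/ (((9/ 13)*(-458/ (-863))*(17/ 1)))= -31931/ 2063290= -0.02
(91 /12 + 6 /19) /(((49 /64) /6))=57632 /931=61.90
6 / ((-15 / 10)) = -4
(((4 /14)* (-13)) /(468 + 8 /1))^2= 169 /2775556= 0.00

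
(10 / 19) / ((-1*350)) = -1 / 665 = -0.00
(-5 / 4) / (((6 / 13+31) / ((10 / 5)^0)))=-65 / 1636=-0.04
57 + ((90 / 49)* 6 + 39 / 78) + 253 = 31509 / 98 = 321.52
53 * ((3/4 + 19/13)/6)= 6095/312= 19.54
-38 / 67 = -0.57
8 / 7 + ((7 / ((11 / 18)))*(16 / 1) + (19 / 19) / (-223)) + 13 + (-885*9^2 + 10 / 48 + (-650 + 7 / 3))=-29727141505 / 412104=-72135.05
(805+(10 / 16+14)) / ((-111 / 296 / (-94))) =616358 / 3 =205452.67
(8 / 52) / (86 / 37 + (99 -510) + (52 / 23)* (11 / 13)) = -1702 / 4500015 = -0.00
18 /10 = 9 /5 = 1.80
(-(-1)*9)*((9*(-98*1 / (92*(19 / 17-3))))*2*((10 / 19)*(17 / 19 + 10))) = 3036285 / 5776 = 525.67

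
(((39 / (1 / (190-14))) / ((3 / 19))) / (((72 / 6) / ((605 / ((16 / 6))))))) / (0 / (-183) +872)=1643785 / 1744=942.54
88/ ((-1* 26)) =-3.38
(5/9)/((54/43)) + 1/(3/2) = 539/486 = 1.11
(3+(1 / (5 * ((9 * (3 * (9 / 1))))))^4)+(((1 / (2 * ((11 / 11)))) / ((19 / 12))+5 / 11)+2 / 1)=2628163742253959 / 455461212380625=5.77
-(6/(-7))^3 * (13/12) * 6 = 4.09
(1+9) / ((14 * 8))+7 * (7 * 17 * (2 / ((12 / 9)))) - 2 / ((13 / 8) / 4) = 906117 / 728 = 1244.67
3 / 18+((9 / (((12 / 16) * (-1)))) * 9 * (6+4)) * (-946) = 6130081 / 6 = 1021680.17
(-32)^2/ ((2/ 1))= 512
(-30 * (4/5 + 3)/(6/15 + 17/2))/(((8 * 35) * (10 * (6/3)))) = -57/24920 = -0.00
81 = 81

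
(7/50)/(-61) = -7/3050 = -0.00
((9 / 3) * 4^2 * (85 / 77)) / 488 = 510 / 4697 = 0.11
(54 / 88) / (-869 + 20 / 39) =-1053 / 1490324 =-0.00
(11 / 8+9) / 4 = 83 / 32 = 2.59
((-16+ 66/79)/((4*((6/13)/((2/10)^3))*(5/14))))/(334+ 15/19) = -1035671/1884446250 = -0.00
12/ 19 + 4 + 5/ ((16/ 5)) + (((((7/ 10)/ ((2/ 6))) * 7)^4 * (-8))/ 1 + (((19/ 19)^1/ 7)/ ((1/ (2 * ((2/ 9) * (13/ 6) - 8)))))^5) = -1018539143133900559/ 2726292330000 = -373598.65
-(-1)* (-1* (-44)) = 44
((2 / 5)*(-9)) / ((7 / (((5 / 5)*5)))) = -18 / 7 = -2.57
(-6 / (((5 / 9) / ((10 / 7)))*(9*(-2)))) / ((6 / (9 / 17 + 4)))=11 / 17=0.65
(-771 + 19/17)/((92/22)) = -71984/391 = -184.10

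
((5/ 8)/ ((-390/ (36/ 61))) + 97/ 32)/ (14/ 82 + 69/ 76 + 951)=59902763/ 18820598888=0.00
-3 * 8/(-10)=12/5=2.40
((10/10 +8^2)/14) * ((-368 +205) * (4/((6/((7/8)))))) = -10595/24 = -441.46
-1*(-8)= 8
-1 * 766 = -766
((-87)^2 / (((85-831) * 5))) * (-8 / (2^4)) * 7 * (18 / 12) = 158949 / 14920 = 10.65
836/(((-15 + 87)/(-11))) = -2299/18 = -127.72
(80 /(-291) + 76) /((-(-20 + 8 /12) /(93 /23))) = 1024674 /64699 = 15.84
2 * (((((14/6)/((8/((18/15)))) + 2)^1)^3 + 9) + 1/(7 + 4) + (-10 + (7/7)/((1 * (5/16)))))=30.54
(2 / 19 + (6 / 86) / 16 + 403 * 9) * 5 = 237067885 / 13072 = 18135.55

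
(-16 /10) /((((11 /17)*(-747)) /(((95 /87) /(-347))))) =-2584 /248063013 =-0.00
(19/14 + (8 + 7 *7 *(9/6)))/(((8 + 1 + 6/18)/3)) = 1305/49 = 26.63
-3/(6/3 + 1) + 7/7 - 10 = -10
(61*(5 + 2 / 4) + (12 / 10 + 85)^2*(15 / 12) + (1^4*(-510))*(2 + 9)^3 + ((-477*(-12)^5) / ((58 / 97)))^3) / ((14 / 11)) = 6145676550515490187812524.00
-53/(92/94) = -2491/46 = -54.15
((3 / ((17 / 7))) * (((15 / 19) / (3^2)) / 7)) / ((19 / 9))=45 / 6137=0.01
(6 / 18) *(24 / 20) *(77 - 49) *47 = 2632 / 5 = 526.40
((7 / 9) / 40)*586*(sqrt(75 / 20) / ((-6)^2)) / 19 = 2051*sqrt(15) / 246240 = 0.03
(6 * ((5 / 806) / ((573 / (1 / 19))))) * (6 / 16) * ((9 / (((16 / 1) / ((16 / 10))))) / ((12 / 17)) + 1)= 0.00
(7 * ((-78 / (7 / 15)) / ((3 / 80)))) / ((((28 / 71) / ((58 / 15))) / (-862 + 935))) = -156319280 / 7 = -22331325.71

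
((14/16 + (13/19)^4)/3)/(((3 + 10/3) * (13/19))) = 1140735/13553384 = 0.08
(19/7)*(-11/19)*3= -33/7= -4.71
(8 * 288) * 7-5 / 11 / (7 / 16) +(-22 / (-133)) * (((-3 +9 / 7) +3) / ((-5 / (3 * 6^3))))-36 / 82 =33798235846 / 2099405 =16098.96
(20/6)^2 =100/9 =11.11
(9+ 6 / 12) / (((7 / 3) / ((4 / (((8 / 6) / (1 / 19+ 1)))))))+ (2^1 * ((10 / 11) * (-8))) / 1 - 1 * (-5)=255 / 77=3.31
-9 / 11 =-0.82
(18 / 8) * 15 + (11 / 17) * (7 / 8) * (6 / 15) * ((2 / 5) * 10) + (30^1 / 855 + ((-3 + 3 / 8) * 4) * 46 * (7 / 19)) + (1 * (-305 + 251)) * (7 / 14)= -3299569 / 19380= -170.26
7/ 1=7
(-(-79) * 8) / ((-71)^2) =632 / 5041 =0.13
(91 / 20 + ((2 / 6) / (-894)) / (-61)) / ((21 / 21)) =7443901 / 1636020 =4.55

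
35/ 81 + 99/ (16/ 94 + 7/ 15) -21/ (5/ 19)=13834319/ 181845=76.08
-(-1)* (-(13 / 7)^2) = -3.45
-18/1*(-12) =216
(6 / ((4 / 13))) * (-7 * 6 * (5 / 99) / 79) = -455 / 869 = -0.52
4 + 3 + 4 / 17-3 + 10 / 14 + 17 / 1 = 2612 / 119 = 21.95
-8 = -8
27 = 27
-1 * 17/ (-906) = 17/ 906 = 0.02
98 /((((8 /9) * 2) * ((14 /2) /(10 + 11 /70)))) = 6399 /80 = 79.99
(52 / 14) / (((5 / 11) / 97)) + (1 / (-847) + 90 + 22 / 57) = 213155009 / 241395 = 883.01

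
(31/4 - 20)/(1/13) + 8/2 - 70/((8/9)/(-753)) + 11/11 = 118289/2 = 59144.50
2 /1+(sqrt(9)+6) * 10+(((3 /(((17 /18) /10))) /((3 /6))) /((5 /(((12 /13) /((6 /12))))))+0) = 25516 /221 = 115.46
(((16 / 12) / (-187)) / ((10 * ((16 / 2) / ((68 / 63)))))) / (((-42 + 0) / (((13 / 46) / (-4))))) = -13 / 80332560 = -0.00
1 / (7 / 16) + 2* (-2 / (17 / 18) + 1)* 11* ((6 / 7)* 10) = -3544 / 17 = -208.47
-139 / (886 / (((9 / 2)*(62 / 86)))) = -0.51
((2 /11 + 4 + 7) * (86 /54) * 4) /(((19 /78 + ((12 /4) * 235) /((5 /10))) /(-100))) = -18335200 /3629967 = -5.05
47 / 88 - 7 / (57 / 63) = -12043 / 1672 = -7.20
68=68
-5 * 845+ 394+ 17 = -3814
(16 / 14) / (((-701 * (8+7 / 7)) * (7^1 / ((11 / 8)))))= -11 / 309141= -0.00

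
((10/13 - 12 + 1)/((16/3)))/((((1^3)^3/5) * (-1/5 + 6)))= -9975/6032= -1.65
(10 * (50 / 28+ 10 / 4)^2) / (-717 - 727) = -2250 / 17689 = -0.13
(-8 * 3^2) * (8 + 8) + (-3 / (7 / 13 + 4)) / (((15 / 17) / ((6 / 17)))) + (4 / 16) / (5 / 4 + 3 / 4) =-2719049 / 2360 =-1152.14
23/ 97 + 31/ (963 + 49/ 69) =0.27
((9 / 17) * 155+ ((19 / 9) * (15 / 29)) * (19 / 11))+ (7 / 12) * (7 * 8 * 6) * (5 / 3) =6680240 / 16269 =410.61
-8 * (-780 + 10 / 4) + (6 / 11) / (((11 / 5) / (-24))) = 751900 / 121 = 6214.05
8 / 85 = 0.09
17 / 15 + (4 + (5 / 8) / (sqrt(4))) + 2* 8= 5147 / 240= 21.45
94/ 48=47/ 24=1.96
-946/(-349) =946/349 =2.71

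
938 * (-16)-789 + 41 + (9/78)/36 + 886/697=-3426085655/217464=-15754.73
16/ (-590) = -8/ 295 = -0.03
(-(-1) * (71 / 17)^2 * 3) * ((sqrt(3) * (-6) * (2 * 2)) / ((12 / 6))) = -181476 * sqrt(3) / 289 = -1087.63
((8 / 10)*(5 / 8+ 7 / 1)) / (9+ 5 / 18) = 549 / 835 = 0.66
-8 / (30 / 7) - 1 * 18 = -298 / 15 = -19.87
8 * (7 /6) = 28 /3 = 9.33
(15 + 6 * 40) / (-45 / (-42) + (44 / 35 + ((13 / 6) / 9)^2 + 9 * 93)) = 26025300 / 85667789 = 0.30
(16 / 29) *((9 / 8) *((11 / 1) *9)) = 1782 / 29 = 61.45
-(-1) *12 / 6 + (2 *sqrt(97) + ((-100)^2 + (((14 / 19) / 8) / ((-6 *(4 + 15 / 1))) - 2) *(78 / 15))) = 2 *sqrt(97) + 43283593 / 4332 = 10011.29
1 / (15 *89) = 1 / 1335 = 0.00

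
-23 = -23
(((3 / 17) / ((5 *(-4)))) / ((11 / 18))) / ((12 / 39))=-0.05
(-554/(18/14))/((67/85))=-329630/603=-546.65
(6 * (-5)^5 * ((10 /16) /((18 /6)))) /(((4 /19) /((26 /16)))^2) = -953265625 /4096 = -232730.87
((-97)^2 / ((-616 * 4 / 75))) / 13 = -705675 / 32032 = -22.03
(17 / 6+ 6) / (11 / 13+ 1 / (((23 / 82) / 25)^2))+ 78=25571097773 / 327829914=78.00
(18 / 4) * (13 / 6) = 39 / 4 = 9.75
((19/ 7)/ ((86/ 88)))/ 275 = 76/ 7525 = 0.01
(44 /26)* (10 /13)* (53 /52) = 2915 /2197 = 1.33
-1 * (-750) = 750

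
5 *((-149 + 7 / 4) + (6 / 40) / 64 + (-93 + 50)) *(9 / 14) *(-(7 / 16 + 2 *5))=366006051 / 57344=6382.64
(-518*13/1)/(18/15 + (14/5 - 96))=3367/46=73.20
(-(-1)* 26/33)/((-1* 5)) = -26/165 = -0.16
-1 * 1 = -1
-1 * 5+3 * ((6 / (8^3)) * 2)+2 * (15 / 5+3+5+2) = 2697 / 128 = 21.07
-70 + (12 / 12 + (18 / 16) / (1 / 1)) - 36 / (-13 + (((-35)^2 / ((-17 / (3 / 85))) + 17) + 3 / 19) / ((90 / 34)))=-27420639 / 434824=-63.06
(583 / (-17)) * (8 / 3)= -4664 / 51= -91.45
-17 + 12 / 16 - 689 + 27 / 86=-121249 / 172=-704.94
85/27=3.15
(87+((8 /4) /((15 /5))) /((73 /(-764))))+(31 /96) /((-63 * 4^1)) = 141319337 /1766016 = 80.02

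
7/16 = 0.44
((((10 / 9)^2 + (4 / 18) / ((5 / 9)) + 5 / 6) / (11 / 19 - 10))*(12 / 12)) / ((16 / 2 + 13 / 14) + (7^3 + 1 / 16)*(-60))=531734 / 41764007025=0.00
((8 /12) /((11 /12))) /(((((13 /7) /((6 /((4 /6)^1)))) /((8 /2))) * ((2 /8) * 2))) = 4032 /143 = 28.20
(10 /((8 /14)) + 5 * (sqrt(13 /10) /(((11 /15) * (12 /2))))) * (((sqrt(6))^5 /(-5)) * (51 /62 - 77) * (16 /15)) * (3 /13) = 340056 * sqrt(6) * (sqrt(130) + 154) /22165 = 6215.82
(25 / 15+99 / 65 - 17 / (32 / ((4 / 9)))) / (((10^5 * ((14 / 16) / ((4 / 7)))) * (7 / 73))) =1009079 / 5016375000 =0.00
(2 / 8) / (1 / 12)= 3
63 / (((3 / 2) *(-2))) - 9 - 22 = -52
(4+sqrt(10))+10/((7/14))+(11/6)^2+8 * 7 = sqrt(10)+3001/36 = 86.52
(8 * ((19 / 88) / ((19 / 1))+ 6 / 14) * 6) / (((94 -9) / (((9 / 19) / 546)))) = 2439 / 11316305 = 0.00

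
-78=-78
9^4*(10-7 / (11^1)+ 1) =747954 / 11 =67995.82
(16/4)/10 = 2/5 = 0.40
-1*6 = -6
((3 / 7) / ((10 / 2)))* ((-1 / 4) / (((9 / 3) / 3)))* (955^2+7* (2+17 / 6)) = -5472353 / 280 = -19544.12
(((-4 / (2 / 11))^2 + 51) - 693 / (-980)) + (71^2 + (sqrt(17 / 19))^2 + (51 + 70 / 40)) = 3744184 / 665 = 5630.35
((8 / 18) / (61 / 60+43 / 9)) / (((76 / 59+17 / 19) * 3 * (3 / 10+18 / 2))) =896800 / 712069659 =0.00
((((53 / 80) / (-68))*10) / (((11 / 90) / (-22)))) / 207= 265 / 3128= 0.08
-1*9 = -9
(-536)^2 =287296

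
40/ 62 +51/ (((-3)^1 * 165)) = 2773/ 5115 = 0.54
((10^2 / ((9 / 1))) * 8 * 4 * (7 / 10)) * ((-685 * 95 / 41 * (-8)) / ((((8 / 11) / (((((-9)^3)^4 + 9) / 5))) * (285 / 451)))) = 1165256568347132800 / 3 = 388418856115710933.33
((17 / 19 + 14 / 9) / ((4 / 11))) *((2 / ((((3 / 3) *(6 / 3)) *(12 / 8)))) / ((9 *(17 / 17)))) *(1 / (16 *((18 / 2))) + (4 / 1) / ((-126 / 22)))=-0.35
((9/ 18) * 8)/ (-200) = -1/ 50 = -0.02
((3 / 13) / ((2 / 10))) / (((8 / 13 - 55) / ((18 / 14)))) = -135 / 4949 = -0.03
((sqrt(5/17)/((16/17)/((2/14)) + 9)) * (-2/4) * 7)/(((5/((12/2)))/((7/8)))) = -147 * sqrt(85)/10600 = -0.13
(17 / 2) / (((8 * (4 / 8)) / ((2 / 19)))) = 17 / 76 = 0.22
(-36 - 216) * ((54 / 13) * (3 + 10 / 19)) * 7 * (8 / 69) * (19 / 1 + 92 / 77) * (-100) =378066528000 / 62491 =6049935.64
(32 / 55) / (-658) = -16 / 18095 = -0.00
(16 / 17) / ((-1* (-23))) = 16 / 391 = 0.04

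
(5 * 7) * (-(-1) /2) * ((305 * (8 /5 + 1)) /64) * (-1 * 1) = -27755 /128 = -216.84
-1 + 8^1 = 7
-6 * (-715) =4290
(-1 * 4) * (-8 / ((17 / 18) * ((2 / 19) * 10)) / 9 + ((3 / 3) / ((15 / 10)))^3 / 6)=23264 / 6885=3.38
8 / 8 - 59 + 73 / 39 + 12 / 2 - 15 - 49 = -4451 / 39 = -114.13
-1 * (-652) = 652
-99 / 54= -11 / 6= -1.83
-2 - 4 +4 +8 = 6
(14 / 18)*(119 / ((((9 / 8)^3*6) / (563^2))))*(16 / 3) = 1081488084992 / 59049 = 18315095.68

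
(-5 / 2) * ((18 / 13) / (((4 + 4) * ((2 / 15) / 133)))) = -89775 / 208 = -431.61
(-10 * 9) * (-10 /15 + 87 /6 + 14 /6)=-1455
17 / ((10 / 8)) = 68 / 5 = 13.60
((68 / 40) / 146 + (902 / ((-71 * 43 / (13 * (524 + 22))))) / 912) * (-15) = 290630139 / 8469022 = 34.32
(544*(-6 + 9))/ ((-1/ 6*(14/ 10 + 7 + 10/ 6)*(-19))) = 146880/ 2869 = 51.20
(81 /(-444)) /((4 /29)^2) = -22707 /2368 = -9.59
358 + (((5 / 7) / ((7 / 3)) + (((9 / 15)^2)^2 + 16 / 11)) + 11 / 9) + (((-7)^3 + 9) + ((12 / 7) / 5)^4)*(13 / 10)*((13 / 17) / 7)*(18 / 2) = -5813903551748 / 88394315625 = -65.77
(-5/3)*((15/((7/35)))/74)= -125/74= -1.69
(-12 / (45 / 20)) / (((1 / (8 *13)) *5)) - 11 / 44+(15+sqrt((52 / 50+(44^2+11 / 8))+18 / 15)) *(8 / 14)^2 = -312479 / 2940+4 *sqrt(775846) / 245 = -91.90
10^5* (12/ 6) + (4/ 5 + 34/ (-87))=87000178/ 435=200000.41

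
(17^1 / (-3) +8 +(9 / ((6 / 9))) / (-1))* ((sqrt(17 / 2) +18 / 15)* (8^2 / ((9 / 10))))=-10720* sqrt(34) / 27 - 8576 / 9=-3267.99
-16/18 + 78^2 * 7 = 383284/9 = 42587.11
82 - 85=-3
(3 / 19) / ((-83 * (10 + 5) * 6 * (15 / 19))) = -1 / 37350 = -0.00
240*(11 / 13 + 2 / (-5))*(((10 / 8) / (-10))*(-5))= 870 / 13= 66.92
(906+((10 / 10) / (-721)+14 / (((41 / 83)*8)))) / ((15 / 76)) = 681136073 / 147805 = 4608.34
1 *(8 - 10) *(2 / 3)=-4 / 3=-1.33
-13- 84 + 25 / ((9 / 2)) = -823 / 9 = -91.44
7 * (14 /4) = 24.50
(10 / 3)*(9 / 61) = 30 / 61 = 0.49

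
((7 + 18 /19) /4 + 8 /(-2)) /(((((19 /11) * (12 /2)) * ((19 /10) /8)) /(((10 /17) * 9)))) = -29700 /6859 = -4.33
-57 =-57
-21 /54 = -7 /18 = -0.39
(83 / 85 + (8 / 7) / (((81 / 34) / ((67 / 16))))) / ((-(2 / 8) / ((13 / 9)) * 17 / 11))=-82297072 / 7373835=-11.16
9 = 9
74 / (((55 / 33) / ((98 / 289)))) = 21756 / 1445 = 15.06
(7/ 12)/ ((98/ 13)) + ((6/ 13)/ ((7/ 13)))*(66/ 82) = 755/ 984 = 0.77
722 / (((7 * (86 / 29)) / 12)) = 125628 / 301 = 417.37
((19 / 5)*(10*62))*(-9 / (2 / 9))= -95418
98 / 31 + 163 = 5151 / 31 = 166.16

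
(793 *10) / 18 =3965 / 9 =440.56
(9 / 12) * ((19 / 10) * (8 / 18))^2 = 361 / 675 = 0.53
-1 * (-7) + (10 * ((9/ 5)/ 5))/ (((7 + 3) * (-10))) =1741/ 250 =6.96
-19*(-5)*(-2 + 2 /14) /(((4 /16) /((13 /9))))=-1019.37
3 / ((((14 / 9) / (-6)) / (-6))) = 486 / 7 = 69.43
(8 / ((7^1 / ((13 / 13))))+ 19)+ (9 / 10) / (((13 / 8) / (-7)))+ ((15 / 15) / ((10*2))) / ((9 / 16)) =66973 / 4095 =16.35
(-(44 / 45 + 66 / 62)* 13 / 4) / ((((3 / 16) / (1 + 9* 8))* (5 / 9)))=-10814804 / 2325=-4651.53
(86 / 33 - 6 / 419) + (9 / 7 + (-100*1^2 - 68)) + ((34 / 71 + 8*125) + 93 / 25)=144325512242 / 171800475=840.08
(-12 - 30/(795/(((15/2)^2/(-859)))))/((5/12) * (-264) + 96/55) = 60083265/542135516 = 0.11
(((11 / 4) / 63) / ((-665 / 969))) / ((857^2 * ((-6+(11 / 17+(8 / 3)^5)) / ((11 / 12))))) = -0.00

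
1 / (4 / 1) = 1 / 4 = 0.25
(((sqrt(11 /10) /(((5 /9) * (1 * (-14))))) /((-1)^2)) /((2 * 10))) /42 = -3 * sqrt(110) /196000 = -0.00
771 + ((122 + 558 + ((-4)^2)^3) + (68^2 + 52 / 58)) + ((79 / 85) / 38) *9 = 952822169 / 93670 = 10172.12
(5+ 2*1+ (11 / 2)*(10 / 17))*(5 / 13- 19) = -42108 / 221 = -190.53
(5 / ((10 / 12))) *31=186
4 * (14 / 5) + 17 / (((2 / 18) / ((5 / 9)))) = 481 / 5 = 96.20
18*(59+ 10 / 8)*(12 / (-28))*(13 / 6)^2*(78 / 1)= -4765293 / 28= -170189.04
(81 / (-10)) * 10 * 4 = -324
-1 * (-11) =11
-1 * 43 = -43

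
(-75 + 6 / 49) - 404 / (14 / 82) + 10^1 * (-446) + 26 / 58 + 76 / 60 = -147061741 / 21315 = -6899.45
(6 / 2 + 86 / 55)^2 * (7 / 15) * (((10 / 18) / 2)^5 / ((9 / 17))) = 187427975 / 6173218656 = 0.03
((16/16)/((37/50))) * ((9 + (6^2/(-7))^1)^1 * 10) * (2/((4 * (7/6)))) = 40500/1813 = 22.34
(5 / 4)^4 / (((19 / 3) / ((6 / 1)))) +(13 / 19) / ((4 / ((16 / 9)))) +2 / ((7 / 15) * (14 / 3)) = 3.54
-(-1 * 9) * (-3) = -27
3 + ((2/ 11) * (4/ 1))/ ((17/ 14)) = 673/ 187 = 3.60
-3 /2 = -1.50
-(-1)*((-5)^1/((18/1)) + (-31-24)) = -995/18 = -55.28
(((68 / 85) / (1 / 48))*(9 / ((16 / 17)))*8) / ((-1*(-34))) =432 / 5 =86.40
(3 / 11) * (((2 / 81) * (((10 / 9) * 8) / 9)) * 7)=1120 / 24057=0.05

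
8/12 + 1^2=1.67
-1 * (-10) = 10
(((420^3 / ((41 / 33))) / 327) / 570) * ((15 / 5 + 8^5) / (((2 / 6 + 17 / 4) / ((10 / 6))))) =323725046400 / 84911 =3812521.89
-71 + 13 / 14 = -981 / 14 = -70.07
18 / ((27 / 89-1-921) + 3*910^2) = 1602 / 221020669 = 0.00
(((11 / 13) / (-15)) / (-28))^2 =121 / 29811600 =0.00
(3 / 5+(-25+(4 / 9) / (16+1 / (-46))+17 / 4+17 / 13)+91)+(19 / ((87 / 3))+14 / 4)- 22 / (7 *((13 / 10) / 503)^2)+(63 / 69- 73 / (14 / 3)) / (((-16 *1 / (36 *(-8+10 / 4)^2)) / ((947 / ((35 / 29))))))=1509065025283747 / 4772240928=316217.28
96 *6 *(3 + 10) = 7488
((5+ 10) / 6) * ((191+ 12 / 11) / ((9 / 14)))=73955 / 99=747.02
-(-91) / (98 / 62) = 403 / 7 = 57.57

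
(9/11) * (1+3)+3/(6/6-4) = 25/11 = 2.27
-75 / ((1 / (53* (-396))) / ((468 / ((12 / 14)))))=859458600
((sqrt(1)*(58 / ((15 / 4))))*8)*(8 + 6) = 1732.27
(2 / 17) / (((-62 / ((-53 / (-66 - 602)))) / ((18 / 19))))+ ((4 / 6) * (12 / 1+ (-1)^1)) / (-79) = -73688573 / 792609054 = -0.09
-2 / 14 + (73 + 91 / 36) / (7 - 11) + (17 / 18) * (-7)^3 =-345713 / 1008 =-342.97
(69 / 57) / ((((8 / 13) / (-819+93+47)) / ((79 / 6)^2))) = -1267054061 / 5472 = -231552.28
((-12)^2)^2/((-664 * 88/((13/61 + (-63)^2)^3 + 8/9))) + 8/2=-4598834366274786668/207233653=-22191542250.50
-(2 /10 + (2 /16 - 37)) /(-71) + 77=217213 /2840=76.48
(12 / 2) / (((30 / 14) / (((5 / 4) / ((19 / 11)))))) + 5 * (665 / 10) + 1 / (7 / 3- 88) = 1633435 / 4883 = 334.51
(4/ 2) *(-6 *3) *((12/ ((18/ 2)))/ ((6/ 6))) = -48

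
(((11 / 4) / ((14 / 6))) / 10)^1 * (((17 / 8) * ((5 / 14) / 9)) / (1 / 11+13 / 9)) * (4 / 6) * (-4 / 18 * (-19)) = 2057 / 112896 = 0.02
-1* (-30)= 30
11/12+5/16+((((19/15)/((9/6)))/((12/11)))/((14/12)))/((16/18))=3319/1680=1.98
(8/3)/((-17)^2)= 8/867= 0.01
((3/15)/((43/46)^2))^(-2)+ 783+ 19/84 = 75438947449/94026576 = 802.32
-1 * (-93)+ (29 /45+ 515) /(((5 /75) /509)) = 11811115 /3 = 3937038.33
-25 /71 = -0.35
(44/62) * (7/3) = 154/93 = 1.66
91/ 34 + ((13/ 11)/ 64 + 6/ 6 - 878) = -10463683/ 11968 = -874.31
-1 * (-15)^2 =-225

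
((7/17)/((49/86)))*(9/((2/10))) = 3870/119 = 32.52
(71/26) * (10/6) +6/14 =2719/546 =4.98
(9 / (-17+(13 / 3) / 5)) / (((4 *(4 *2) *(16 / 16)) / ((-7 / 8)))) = 945 / 61952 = 0.02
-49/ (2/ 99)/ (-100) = 4851/ 200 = 24.26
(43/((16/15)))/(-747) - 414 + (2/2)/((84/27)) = -11538173/27888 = -413.73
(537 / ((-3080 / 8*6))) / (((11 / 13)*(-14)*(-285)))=-2327 / 33795300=-0.00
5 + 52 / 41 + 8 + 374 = 15919 / 41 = 388.27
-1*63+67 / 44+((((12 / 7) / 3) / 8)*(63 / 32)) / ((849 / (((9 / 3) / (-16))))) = -195971939 / 3187712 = -61.48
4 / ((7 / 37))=148 / 7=21.14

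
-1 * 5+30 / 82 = -190 / 41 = -4.63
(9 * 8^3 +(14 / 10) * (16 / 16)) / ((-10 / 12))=-138282 / 25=-5531.28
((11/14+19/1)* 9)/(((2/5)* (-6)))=-4155/56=-74.20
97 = 97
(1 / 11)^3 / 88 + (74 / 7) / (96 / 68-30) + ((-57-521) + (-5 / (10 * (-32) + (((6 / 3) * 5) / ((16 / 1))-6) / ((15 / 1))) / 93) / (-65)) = -1785224955816419875 / 3086649801347112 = -578.37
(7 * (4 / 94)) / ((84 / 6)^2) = 1 / 658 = 0.00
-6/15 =-0.40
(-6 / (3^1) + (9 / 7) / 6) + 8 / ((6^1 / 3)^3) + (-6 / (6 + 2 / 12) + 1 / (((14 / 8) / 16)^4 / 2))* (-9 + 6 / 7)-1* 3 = -141527448833 / 1243718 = -113793.84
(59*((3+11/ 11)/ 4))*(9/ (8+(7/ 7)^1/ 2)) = 1062/ 17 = 62.47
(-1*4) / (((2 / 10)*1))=-20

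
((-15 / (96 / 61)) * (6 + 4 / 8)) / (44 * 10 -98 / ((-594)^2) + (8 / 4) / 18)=-349748685 / 2484591136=-0.14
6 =6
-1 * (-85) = 85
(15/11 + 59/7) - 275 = -20421/77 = -265.21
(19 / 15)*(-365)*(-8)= 11096 / 3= 3698.67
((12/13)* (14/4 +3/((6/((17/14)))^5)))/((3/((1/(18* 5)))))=976111837/81551328768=0.01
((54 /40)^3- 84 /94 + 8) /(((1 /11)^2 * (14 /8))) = 435249221 /658000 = 661.47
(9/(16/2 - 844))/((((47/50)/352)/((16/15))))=-3840/893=-4.30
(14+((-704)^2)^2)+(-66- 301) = 245635219103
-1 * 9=-9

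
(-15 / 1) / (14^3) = -15 / 2744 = -0.01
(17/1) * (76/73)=1292/73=17.70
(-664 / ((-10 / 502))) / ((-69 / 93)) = -5166584 / 115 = -44926.82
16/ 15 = 1.07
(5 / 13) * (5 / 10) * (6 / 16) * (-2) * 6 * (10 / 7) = -225 / 182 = -1.24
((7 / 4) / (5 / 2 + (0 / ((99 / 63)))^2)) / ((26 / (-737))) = -5159 / 260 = -19.84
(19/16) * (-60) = -285/4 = -71.25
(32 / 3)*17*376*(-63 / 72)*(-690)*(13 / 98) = 38224160 / 7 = 5460594.29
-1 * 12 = -12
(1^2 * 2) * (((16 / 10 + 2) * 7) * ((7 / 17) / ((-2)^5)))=-441 / 680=-0.65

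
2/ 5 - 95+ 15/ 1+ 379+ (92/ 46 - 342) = -203/ 5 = -40.60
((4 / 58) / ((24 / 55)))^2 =3025 / 121104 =0.02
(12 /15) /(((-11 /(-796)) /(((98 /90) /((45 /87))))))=4524464 /37125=121.87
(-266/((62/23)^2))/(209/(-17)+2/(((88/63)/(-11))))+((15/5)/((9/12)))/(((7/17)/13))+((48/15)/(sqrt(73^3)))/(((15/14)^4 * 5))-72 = 614656 * sqrt(73)/6744515625+713143226/12828389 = 55.59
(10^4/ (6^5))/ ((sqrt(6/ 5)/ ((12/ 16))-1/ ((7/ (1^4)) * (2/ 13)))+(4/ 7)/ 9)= 2384375/ 2968353+245000 * sqrt(30)/ 989451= 2.16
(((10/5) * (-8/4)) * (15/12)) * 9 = -45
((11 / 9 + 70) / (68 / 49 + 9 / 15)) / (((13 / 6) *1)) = 314090 / 18993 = 16.54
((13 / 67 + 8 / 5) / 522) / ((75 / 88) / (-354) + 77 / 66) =3120392 / 1057060005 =0.00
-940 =-940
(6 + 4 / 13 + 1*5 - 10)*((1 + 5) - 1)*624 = 4080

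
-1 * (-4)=4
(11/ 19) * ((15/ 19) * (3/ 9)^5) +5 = 146260/ 29241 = 5.00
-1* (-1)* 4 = 4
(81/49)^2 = 6561/2401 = 2.73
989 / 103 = 9.60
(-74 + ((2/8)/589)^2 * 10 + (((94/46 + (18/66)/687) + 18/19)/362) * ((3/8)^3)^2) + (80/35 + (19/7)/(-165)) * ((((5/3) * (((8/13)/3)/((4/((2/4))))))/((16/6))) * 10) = -57514985624104128296623/781068263203406610432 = -73.64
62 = 62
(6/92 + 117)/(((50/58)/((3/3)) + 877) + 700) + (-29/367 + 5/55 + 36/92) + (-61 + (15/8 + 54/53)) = -51907324625191/900719324296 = -57.63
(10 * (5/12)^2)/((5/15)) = 125/24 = 5.21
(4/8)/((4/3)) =3/8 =0.38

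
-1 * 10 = -10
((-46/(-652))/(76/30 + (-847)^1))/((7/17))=-5865/28906094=-0.00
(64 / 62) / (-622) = -16 / 9641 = -0.00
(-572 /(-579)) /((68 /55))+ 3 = 37394 /9843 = 3.80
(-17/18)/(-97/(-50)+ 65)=-0.01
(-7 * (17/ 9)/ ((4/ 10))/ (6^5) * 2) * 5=-0.04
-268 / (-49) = 268 / 49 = 5.47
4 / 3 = 1.33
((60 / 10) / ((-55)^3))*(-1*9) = 54 / 166375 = 0.00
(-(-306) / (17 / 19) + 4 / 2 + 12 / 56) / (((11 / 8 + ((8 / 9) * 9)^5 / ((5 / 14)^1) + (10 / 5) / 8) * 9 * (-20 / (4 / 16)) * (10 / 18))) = -4819 / 513811340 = -0.00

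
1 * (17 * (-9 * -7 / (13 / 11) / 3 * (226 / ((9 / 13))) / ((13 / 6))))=591668 / 13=45512.92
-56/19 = -2.95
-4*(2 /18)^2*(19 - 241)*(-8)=-2368 /27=-87.70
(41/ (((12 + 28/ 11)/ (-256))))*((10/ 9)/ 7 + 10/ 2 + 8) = -2991032/ 315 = -9495.34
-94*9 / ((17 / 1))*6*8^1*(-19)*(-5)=-3857760 / 17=-226927.06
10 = 10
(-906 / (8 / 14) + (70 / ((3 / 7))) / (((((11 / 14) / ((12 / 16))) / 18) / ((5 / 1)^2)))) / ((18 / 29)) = 14583317 / 132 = 110479.67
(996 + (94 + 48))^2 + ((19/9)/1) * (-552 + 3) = 1293885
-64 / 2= -32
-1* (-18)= 18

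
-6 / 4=-3 / 2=-1.50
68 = 68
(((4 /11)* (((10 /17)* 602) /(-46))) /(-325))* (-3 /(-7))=1032 /279565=0.00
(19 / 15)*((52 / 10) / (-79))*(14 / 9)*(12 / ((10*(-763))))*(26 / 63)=0.00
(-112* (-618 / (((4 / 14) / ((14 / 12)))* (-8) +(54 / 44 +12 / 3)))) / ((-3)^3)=-24871616 / 31707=-784.42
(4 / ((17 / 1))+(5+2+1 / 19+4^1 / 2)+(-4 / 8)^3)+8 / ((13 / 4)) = 390489 / 33592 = 11.62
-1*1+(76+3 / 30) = 751 / 10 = 75.10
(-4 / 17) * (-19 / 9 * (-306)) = -152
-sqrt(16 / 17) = -4 * sqrt(17) / 17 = -0.97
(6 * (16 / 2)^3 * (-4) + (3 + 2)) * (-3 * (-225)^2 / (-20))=-373096125 / 4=-93274031.25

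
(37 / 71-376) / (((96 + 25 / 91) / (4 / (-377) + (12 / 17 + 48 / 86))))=-64460608912 / 13186435169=-4.89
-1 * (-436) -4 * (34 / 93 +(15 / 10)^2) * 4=394.15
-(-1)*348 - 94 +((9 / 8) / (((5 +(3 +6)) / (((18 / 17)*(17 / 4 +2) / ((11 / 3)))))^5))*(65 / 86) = 687733842614386825317227 / 2707613230868702937088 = 254.00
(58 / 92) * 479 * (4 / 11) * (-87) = -2417034 / 253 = -9553.49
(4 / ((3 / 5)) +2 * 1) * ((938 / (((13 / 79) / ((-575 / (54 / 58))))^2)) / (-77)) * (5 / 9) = -2325362508537500 / 2814669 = -826158425.21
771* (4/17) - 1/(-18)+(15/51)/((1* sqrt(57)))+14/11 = 5* sqrt(57)/969+615103/3366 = 182.78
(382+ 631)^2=1026169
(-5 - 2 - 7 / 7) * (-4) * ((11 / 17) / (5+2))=352 / 119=2.96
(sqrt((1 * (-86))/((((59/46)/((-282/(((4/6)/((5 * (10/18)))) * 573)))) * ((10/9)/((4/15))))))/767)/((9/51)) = 34 * sqrt(1047633854)/25929969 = 0.04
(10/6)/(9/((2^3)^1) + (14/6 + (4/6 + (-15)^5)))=-40/18224901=-0.00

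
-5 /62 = -0.08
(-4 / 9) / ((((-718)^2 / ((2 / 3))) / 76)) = -152 / 3479787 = -0.00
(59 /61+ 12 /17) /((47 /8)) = 13880 /48739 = 0.28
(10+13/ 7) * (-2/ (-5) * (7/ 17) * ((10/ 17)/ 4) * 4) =332/ 289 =1.15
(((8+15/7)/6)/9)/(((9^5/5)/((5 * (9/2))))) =0.00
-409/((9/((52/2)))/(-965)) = 10261810/9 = 1140201.11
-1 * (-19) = 19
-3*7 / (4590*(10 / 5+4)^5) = -7 / 11897280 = -0.00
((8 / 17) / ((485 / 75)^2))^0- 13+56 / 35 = -52 / 5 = -10.40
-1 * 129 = -129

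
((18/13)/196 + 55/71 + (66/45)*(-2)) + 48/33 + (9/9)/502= -0.70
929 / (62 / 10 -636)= -4645 / 3149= -1.48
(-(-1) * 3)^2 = 9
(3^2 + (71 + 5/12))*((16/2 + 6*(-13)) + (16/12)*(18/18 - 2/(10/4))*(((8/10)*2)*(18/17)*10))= -537119/102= -5265.87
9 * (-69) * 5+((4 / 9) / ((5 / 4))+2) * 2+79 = -3021.29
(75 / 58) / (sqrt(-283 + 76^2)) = 0.02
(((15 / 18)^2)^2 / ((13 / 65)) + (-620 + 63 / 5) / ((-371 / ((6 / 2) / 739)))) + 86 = 157084598801 / 1776615120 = 88.42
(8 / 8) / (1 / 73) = 73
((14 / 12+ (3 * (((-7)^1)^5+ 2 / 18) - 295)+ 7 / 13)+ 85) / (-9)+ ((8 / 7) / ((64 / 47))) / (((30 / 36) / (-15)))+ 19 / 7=5613.05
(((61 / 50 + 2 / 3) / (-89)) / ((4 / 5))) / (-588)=283 / 6279840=0.00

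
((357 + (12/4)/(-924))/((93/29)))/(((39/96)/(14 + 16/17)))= 6479428240/1582581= 4094.22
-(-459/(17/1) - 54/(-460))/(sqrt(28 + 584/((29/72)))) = 6183 *sqrt(310735)/4928900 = 0.70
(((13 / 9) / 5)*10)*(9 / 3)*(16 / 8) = 52 / 3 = 17.33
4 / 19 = 0.21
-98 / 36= -49 / 18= -2.72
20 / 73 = 0.27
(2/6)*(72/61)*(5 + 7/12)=134/61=2.20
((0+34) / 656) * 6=51 / 164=0.31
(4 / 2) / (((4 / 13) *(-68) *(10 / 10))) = -0.10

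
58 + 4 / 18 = 524 / 9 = 58.22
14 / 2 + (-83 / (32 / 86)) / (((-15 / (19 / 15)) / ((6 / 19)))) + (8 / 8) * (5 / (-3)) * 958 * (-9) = 8629769 / 600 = 14382.95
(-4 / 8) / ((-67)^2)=-1 / 8978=-0.00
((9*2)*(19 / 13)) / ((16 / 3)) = 513 / 104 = 4.93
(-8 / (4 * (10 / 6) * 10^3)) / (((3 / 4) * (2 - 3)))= 0.00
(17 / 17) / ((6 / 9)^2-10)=-9 / 86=-0.10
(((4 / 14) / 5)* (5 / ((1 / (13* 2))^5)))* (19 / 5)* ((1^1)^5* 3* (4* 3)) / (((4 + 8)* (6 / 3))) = 677238432 / 35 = 19349669.49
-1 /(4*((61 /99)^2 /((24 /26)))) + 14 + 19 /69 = 45618598 /3337737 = 13.67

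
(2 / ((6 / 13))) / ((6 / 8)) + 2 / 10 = 269 / 45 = 5.98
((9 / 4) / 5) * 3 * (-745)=-4023 / 4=-1005.75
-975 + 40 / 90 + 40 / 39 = -113903 / 117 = -973.53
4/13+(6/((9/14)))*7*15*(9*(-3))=-343976/13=-26459.69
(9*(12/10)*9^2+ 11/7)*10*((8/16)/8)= 30673/56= 547.73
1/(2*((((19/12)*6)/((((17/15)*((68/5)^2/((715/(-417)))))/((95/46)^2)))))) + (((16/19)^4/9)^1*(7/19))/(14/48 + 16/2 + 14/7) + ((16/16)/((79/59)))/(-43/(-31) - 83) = -1737072073978729031/1145997966197906250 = -1.52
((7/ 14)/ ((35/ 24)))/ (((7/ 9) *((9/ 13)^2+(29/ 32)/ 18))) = 10513152/ 12631465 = 0.83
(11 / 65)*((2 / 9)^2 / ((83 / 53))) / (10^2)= 583 / 10924875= 0.00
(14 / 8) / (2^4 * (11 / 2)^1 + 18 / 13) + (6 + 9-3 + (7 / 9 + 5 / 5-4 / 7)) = 553267 / 41832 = 13.23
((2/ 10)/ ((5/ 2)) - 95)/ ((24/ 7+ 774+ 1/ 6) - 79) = -99666/ 733525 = -0.14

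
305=305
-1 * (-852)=852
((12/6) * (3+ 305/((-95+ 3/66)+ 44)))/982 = -3347/550411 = -0.01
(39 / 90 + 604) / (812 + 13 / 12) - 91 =-4403169 / 48785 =-90.26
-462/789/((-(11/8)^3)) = 7168/31823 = 0.23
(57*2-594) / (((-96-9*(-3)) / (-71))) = -11360 / 23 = -493.91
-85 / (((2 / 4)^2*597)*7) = -340 / 4179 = -0.08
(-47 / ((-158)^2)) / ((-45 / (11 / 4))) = 517 / 4493520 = 0.00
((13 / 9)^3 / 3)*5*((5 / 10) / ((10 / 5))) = 10985 / 8748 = 1.26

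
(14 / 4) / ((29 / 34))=119 / 29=4.10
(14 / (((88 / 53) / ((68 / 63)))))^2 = 811801 / 9801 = 82.83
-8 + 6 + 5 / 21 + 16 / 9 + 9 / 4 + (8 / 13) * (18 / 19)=177325 / 62244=2.85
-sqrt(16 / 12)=-2*sqrt(3) / 3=-1.15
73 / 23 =3.17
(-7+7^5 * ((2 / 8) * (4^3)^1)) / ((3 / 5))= 448175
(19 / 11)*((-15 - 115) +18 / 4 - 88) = -8113 / 22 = -368.77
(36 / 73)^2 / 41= 1296 / 218489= 0.01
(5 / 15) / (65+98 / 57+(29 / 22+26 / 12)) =209 / 44018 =0.00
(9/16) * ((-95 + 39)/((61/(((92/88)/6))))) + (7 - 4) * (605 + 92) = 11224005/5368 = 2090.91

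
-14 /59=-0.24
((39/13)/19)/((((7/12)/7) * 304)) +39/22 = 28257/15884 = 1.78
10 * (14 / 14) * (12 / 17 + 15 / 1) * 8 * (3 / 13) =64080 / 221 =289.95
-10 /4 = -5 /2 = -2.50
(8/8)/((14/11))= 11/14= 0.79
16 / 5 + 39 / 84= 3.66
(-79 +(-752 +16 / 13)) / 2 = -10787 / 26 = -414.88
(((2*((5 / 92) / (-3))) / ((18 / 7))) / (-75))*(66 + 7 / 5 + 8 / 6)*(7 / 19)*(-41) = -0.20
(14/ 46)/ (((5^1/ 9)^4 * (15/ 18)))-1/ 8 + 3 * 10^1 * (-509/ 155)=-1689938749/ 17825000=-94.81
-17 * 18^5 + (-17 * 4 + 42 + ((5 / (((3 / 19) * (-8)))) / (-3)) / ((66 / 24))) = -6360290941 / 198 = -32122681.52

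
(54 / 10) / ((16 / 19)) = 6.41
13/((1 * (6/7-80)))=-91/554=-0.16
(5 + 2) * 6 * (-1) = -42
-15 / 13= -1.15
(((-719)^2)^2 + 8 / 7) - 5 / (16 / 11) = 267248675518.71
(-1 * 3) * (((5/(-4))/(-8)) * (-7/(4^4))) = 105/8192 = 0.01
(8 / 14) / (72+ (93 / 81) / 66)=7128 / 898345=0.01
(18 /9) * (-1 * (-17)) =34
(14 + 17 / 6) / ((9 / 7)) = 707 / 54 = 13.09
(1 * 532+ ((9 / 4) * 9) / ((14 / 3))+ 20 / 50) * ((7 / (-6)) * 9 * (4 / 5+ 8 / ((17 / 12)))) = -61767957 / 1700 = -36334.09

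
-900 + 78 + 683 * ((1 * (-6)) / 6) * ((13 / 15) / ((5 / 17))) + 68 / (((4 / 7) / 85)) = 546032 / 75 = 7280.43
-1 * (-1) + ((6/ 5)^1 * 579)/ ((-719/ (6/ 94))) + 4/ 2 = 496473/ 168965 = 2.94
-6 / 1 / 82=-3 / 41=-0.07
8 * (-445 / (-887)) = 3560 / 887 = 4.01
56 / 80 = 7 / 10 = 0.70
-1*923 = -923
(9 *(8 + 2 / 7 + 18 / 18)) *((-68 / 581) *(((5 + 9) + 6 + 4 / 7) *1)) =-5728320 / 28469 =-201.21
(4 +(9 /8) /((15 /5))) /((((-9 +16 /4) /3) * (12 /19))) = -133 /32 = -4.16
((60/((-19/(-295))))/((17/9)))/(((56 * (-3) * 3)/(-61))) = 269925/4522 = 59.69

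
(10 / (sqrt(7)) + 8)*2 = 20*sqrt(7) / 7 + 16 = 23.56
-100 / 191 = -0.52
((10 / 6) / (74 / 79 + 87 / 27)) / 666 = 0.00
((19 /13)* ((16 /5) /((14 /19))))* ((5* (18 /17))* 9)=467856 /1547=302.43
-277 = -277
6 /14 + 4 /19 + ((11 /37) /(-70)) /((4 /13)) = 123083 /196840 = 0.63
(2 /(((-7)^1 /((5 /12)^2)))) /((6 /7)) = -25 /432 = -0.06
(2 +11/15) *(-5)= -13.67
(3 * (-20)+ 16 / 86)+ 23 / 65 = -166191 / 2795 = -59.46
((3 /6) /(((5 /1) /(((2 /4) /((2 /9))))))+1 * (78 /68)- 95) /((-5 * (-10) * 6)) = -63667 /204000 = -0.31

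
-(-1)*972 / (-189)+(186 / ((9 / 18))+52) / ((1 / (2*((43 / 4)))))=63776 / 7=9110.86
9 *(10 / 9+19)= 181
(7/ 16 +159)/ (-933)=-2551/ 14928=-0.17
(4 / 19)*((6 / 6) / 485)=4 / 9215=0.00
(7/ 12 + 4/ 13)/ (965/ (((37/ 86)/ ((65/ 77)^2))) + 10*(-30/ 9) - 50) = 30492847/ 51846860000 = 0.00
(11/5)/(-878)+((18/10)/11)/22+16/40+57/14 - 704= -2601059733/3718330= -699.52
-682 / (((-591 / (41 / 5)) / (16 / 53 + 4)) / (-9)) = -19126008 / 52205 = -366.36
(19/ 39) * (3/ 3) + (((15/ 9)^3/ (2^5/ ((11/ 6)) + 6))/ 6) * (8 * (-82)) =-2865323/ 135837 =-21.09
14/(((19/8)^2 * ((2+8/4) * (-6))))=-112/1083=-0.10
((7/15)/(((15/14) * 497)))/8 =7/63900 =0.00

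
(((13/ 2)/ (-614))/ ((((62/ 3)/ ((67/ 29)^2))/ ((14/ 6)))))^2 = 166871433001/ 4099889050701376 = 0.00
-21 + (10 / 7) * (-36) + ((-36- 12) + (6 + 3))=-780 / 7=-111.43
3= 3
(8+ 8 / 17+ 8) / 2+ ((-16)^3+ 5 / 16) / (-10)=1136427 / 2720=417.80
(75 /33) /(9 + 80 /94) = 1175 /5093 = 0.23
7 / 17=0.41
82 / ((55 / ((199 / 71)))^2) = 3247282 / 15249025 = 0.21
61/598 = 0.10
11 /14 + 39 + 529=7963 /14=568.79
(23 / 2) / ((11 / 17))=391 / 22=17.77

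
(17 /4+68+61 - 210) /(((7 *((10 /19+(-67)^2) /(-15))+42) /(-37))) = -3237315 /2340548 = -1.38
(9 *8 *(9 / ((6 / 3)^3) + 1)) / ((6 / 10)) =255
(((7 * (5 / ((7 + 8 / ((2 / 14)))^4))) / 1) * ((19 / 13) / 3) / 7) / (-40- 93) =-5 / 4300558353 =-0.00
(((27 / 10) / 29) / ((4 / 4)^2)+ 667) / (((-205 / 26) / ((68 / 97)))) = -171015988 / 2883325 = -59.31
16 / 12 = 1.33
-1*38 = -38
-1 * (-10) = 10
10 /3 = 3.33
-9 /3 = -3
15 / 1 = 15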